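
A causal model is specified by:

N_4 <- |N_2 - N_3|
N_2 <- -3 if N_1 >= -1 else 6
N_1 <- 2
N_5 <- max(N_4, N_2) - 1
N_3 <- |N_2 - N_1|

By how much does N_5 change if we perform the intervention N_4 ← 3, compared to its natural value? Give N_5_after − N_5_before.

Intervening sets N_4 = 3 and removes its equation (N_4 <- |N_2 - N_3|).
N_2 = -3 if N_1 >= -1 else 6  [with N_1=2]  = -3
N_5 = max(N_4, N_2) - 1  [with N_4=3, N_2=-3]  = 2
Without intervention: N_2 = -3 if N_1 >= -1 else 6  [with N_1=2]  = -3; N_3 = |N_2 - N_1|  [with N_2=-3, N_1=2]  = 5; N_4 = |N_2 - N_3|  [with N_2=-3, N_3=5]  = 8; N_5 = max(N_4, N_2) - 1  [with N_4=8, N_2=-3]  = 7.
Change = 2 − 7 = -5.

-5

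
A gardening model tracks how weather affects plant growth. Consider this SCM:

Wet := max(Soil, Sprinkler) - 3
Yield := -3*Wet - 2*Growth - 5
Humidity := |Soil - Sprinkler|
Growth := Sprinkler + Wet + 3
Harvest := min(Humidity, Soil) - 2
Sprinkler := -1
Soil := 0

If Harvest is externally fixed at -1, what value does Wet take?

Intervening sets Harvest = -1 and removes its equation (Harvest := min(Humidity, Soil) - 2).
Wet is not downstream of the intervention, so its value is determined by the original equations.
Wet = max(Soil, Sprinkler) - 3  [with Soil=0, Sprinkler=-1]  = -3

-3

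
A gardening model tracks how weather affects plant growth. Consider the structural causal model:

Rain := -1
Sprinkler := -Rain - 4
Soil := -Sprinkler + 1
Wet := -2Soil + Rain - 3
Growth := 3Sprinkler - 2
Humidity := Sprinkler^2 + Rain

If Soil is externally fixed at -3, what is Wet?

2

The intervention breaks the incoming arrows to Soil: Soil := -Sprinkler + 1 no longer applies, and Soil = -3.
Wet = -2Soil + Rain - 3  [with Soil=-3, Rain=-1]  = 2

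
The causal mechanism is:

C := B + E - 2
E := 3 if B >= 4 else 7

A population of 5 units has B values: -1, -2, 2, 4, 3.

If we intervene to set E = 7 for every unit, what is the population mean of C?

Every unit gets E=7 under the intervention. C values become 4, 3, 7, 9, 8; E[C|do(E=7)] = 6.2.

6.2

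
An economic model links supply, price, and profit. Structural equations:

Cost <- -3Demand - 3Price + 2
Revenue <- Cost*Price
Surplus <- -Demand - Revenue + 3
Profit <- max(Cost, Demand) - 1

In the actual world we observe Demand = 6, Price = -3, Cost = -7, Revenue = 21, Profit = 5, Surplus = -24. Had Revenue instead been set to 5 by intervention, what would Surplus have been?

Under do(Revenue=5), the mechanism Revenue <- Cost*Price is discarded; Revenue is fixed at 5.
Surplus = -Demand - Revenue + 3  [with Demand=6, Revenue=5]  = -8

-8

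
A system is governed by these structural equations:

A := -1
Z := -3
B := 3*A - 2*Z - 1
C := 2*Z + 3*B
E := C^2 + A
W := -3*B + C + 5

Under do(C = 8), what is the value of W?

7

Under do(C=8), the mechanism C := 2*Z + 3*B is discarded; C is fixed at 8.
B = 3*A - 2*Z - 1  [with A=-1, Z=-3]  = 2
W = -3*B + C + 5  [with B=2, C=8]  = 7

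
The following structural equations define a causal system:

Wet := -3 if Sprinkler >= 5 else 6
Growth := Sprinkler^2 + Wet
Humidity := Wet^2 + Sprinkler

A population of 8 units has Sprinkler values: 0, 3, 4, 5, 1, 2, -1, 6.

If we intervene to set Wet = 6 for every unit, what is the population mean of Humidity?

Every unit gets Wet=6 under the intervention. Humidity values become 36, 39, 40, 41, 37, 38, 35, 42; E[Humidity|do(Wet=6)] = 38.5.

38.5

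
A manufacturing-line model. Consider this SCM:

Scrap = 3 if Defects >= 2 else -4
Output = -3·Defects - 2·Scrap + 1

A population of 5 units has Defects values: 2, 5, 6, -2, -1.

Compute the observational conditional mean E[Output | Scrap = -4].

Observing Scrap=-4 restricts to units where Scrap's equation naturally yields -4: Defects ∈ {-2, -1}. In that subpopulation Output = 15, 12, mean 13.5.

13.5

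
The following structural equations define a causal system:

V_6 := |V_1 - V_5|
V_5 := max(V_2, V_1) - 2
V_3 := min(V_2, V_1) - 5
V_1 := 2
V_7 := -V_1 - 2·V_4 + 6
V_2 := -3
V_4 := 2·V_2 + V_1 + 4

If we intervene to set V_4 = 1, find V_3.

Under do(V_4=1), the mechanism V_4 := 2·V_2 + V_1 + 4 is discarded; V_4 is fixed at 1.
Since V_3 is not a descendant of the intervened variable, it is unaffected.
V_3 = min(V_2, V_1) - 5  [with V_2=-3, V_1=2]  = -8

-8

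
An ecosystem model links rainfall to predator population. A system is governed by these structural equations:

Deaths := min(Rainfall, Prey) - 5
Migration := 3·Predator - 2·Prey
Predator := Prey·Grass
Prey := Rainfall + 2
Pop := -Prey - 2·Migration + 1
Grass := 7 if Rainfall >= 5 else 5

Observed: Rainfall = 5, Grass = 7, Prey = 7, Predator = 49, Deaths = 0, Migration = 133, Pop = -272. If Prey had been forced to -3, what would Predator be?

-21

The intervention breaks the incoming arrows to Prey: Prey := Rainfall + 2 no longer applies, and Prey = -3.
Grass = 7 if Rainfall >= 5 else 5  [with Rainfall=5]  = 7
Predator = Prey·Grass  [with Prey=-3, Grass=7]  = -21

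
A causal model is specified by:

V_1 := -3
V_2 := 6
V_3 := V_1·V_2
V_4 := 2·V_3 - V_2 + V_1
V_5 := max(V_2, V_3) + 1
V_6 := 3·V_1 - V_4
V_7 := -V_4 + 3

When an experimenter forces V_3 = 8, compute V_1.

-3

Under do(V_3=8), the mechanism V_3 := V_1·V_2 is discarded; V_3 is fixed at 8.
V_1 is not downstream of the intervention, so its value is determined by the original equations.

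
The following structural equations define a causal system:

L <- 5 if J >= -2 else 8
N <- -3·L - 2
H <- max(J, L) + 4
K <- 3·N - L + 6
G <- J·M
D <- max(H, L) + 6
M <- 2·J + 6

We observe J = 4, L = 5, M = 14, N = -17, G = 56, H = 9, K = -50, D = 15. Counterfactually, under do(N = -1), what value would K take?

The intervention breaks the incoming arrows to N: N <- -3·L - 2 no longer applies, and N = -1.
L = 5 if J >= -2 else 8  [with J=4]  = 5
K = 3·N - L + 6  [with N=-1, L=5]  = -2

-2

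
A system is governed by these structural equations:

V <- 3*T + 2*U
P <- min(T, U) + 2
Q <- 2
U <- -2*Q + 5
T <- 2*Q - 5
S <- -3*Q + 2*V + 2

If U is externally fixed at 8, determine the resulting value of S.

22

The intervention breaks the incoming arrows to U: U <- -2*Q + 5 no longer applies, and U = 8.
T = 2*Q - 5  [with Q=2]  = -1
V = 3*T + 2*U  [with T=-1, U=8]  = 13
S = -3*Q + 2*V + 2  [with Q=2, V=13]  = 22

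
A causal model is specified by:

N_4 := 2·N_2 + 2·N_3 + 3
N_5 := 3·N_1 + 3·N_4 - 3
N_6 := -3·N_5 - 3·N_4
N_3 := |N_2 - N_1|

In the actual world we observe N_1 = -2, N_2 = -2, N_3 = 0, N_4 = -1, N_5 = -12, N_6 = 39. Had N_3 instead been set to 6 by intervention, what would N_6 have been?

-105

The intervention breaks the incoming arrows to N_3: N_3 := |N_2 - N_1| no longer applies, and N_3 = 6.
N_4 = 2·N_2 + 2·N_3 + 3  [with N_2=-2, N_3=6]  = 11
N_5 = 3·N_1 + 3·N_4 - 3  [with N_1=-2, N_4=11]  = 24
N_6 = -3·N_5 - 3·N_4  [with N_5=24, N_4=11]  = -105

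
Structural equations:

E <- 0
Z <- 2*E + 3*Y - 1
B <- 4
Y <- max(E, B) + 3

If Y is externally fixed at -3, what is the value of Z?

The intervention breaks the incoming arrows to Y: Y <- max(E, B) + 3 no longer applies, and Y = -3.
Z = 2*E + 3*Y - 1  [with E=0, Y=-3]  = -10

-10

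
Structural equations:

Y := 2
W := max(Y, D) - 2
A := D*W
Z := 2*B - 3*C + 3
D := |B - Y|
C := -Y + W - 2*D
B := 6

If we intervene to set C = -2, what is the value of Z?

21

Intervening sets C = -2 and removes its equation (C := -Y + W - 2*D).
Z = 2*B - 3*C + 3  [with B=6, C=-2]  = 21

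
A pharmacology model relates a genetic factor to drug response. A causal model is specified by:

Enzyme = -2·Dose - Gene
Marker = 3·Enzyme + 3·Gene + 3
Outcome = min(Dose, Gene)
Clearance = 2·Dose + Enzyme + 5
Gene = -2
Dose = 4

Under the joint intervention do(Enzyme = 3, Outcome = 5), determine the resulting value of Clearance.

The joint intervention fixes Enzyme = 3, Outcome = 5, removing each variable's own equation.
Clearance = 2·Dose + Enzyme + 5  [with Dose=4, Enzyme=3]  = 16

16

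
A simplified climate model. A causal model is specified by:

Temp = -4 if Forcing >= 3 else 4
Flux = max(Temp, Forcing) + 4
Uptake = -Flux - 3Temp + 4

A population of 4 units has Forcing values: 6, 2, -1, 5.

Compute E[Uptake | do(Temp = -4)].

9

do(Temp=-4) breaks Temp's dependence on Forcing. With Temp=-4 fixed, Uptake across the units is 6, 10, 13, 7, mean 9.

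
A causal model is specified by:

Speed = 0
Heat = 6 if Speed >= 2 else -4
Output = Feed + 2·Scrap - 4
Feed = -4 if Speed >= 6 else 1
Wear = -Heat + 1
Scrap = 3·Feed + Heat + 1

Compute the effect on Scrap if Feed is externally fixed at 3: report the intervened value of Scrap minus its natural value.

do(Feed=3) replaces the equation Feed = -4 if Speed >= 6 else 1 with the constant Feed = 3.
Heat = 6 if Speed >= 2 else -4  [with Speed=0]  = -4
Scrap = 3·Feed + Heat + 1  [with Feed=3, Heat=-4]  = 6
Without intervention: Feed = -4 if Speed >= 6 else 1  [with Speed=0]  = 1; Heat = 6 if Speed >= 2 else -4  [with Speed=0]  = -4; Scrap = 3·Feed + Heat + 1  [with Feed=1, Heat=-4]  = 0.
Change = 6 − 0 = 6.

6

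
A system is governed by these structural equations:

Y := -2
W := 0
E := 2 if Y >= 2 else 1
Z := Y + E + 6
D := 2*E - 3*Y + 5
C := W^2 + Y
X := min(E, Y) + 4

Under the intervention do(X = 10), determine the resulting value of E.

Intervening sets X = 10 and removes its equation (X := min(E, Y) + 4).
E is not downstream of the intervention, so its value is determined by the original equations.
E = 2 if Y >= 2 else 1  [with Y=-2]  = 1

1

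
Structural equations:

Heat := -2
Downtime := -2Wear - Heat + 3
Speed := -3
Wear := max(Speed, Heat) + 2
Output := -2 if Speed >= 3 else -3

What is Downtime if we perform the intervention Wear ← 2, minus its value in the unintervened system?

-4

do(Wear=2) replaces the equation Wear := max(Speed, Heat) + 2 with the constant Wear = 2.
Downtime = -2Wear - Heat + 3  [with Wear=2, Heat=-2]  = 1
Without intervention: Wear = max(Speed, Heat) + 2  [with Speed=-3, Heat=-2]  = 0; Downtime = -2Wear - Heat + 3  [with Wear=0, Heat=-2]  = 5.
Change = 1 − 5 = -4.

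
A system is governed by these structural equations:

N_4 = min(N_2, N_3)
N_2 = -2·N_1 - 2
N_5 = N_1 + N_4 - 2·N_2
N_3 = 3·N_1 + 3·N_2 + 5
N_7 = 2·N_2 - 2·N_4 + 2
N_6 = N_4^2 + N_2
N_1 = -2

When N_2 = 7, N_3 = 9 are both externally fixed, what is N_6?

Under do(N_2 = 7, N_3 = 9), each intervened variable's structural equation is replaced by its fixed value.
N_4 = min(N_2, N_3)  [with N_2=7, N_3=9]  = 7
N_6 = N_4^2 + N_2  [with N_4=7, N_2=7]  = 56

56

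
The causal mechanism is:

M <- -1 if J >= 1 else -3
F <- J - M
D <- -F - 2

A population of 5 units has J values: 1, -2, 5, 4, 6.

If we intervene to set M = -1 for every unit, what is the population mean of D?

-5.8

do(M=-1) breaks M's dependence on J. With M=-1 fixed, D across the units is -4, -1, -8, -7, -9, mean -5.8.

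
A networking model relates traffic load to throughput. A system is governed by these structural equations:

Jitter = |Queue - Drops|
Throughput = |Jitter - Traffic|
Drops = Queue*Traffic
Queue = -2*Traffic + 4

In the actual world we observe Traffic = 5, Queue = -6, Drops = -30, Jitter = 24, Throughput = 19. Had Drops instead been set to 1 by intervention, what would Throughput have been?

2

do(Drops=1) replaces the equation Drops = Queue*Traffic with the constant Drops = 1.
Queue = -2*Traffic + 4  [with Traffic=5]  = -6
Jitter = |Queue - Drops|  [with Queue=-6, Drops=1]  = 7
Throughput = |Jitter - Traffic|  [with Jitter=7, Traffic=5]  = 2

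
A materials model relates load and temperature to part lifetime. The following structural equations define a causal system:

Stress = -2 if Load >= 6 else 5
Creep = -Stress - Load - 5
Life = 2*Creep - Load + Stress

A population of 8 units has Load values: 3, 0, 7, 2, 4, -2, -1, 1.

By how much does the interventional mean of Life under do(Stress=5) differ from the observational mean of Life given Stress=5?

Under do(Stress=5), Stress's equation is replaced by Stress=5 for every unit. Per-unit Life: -24, -15, -36, -21, -27, -9, -12, -18. Mean = -20.25.
Conditioning on Stress=5 selects the 7 unit(s) with Load ∈ {3, 0, 2, 4, -2, -1, 1}. Their Life values: -24, -15, -21, -27, -9, -12, -18. Mean = -18.
Difference = -20.25 − (-18) = -2.25.

-2.25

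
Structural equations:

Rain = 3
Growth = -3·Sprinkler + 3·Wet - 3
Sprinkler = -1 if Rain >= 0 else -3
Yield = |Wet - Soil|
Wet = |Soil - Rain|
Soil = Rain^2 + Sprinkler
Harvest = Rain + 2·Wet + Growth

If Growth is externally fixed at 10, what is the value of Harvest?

Under do(Growth=10), the mechanism Growth = -3·Sprinkler + 3·Wet - 3 is discarded; Growth is fixed at 10.
Sprinkler = -1 if Rain >= 0 else -3  [with Rain=3]  = -1
Soil = Rain^2 + Sprinkler  [with Rain=3, Sprinkler=-1]  = 8
Wet = |Soil - Rain|  [with Soil=8, Rain=3]  = 5
Harvest = Rain + 2·Wet + Growth  [with Rain=3, Wet=5, Growth=10]  = 23

23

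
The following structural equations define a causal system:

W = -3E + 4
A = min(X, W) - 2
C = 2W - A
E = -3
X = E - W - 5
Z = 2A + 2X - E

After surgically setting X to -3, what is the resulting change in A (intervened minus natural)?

18

The intervention breaks the incoming arrows to X: X = E - W - 5 no longer applies, and X = -3.
W = -3E + 4  [with E=-3]  = 13
A = min(X, W) - 2  [with X=-3, W=13]  = -5
Without intervention: W = -3E + 4  [with E=-3]  = 13; X = E - W - 5  [with E=-3, W=13]  = -21; A = min(X, W) - 2  [with X=-21, W=13]  = -23.
Change = -5 − (-23) = 18.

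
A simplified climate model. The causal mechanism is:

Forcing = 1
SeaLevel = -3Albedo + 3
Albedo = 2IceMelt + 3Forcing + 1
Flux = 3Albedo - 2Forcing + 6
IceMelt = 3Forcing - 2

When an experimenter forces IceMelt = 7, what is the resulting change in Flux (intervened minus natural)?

36

do(IceMelt=7) replaces the equation IceMelt = 3Forcing - 2 with the constant IceMelt = 7.
Albedo = 2IceMelt + 3Forcing + 1  [with IceMelt=7, Forcing=1]  = 18
Flux = 3Albedo - 2Forcing + 6  [with Albedo=18, Forcing=1]  = 58
Without intervention: IceMelt = 3Forcing - 2  [with Forcing=1]  = 1; Albedo = 2IceMelt + 3Forcing + 1  [with IceMelt=1, Forcing=1]  = 6; Flux = 3Albedo - 2Forcing + 6  [with Albedo=6, Forcing=1]  = 22.
Change = 58 − 22 = 36.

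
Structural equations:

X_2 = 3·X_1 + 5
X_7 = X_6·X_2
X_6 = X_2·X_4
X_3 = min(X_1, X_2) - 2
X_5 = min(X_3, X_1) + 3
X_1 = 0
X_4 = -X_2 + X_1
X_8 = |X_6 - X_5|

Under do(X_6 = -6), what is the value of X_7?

Intervening sets X_6 = -6 and removes its equation (X_6 = X_2·X_4).
X_2 = 3·X_1 + 5  [with X_1=0]  = 5
X_7 = X_6·X_2  [with X_6=-6, X_2=5]  = -30

-30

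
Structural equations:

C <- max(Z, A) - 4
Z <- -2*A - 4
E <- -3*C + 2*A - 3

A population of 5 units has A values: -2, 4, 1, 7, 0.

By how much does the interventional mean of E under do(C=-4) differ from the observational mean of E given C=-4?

do(C=-4) breaks C's dependence on A. With C=-4 fixed, E across the units is 5, 17, 11, 23, 9, mean 13.
Conditioning on C=-4 selects the 2 unit(s) with A ∈ {-2, 0}. Their E values: 5, 9. Mean = 7.
Difference = 13 − 7 = 6.

6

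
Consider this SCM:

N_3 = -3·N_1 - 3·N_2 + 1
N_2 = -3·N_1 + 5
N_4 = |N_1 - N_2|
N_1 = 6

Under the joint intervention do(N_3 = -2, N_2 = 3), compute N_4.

3

The joint intervention fixes N_3 = -2, N_2 = 3, removing each variable's own equation.
N_4 = |N_1 - N_2|  [with N_1=6, N_2=3]  = 3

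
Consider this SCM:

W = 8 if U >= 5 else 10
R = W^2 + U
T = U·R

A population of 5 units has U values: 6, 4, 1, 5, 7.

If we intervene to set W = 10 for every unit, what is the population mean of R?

do(W=10) breaks W's dependence on U. With W=10 fixed, R across the units is 106, 104, 101, 105, 107, mean 104.6.

104.6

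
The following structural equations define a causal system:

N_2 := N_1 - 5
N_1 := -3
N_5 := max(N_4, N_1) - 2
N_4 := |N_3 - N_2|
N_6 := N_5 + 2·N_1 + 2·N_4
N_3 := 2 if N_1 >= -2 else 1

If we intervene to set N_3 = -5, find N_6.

1

The intervention breaks the incoming arrows to N_3: N_3 := 2 if N_1 >= -2 else 1 no longer applies, and N_3 = -5.
N_2 = N_1 - 5  [with N_1=-3]  = -8
N_4 = |N_3 - N_2|  [with N_3=-5, N_2=-8]  = 3
N_5 = max(N_4, N_1) - 2  [with N_4=3, N_1=-3]  = 1
N_6 = N_5 + 2·N_1 + 2·N_4  [with N_5=1, N_1=-3, N_4=3]  = 1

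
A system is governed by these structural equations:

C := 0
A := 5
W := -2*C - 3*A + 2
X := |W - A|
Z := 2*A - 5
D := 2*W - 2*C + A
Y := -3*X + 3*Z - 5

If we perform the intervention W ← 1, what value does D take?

The intervention breaks the incoming arrows to W: W := -2*C - 3*A + 2 no longer applies, and W = 1.
D = 2*W - 2*C + A  [with W=1, C=0, A=5]  = 7

7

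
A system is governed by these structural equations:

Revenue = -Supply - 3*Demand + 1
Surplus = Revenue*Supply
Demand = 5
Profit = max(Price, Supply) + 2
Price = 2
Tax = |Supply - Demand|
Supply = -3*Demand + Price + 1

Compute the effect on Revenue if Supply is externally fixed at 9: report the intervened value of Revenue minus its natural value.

The intervention breaks the incoming arrows to Supply: Supply = -3*Demand + Price + 1 no longer applies, and Supply = 9.
Revenue = -Supply - 3*Demand + 1  [with Supply=9, Demand=5]  = -23
Without intervention: Supply = -3*Demand + Price + 1  [with Demand=5, Price=2]  = -12; Revenue = -Supply - 3*Demand + 1  [with Supply=-12, Demand=5]  = -2.
Change = -23 − (-2) = -21.

-21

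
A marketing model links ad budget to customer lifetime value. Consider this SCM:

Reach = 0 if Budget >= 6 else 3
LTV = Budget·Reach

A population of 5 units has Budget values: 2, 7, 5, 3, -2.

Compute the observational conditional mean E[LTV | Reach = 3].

6

E[LTV|Reach=3] averages over only the 4 units with Reach=3 (Budget = 2, 5, 3, -2): LTV = 6, 15, 9, -6, mean 6.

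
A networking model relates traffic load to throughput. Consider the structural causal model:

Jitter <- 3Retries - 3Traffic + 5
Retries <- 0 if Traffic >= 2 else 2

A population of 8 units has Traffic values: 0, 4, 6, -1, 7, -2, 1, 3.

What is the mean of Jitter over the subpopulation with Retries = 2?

E[Jitter|Retries=2] averages over only the 4 units with Retries=2 (Traffic = 0, -1, -2, 1): Jitter = 11, 14, 17, 8, mean 12.5.

12.5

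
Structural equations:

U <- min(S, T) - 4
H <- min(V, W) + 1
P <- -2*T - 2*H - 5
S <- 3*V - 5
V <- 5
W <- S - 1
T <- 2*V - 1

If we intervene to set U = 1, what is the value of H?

6

The intervention breaks the incoming arrows to U: U <- min(S, T) - 4 no longer applies, and U = 1.
Since H is not a descendant of the intervened variable, it is unaffected.
S = 3*V - 5  [with V=5]  = 10
W = S - 1  [with S=10]  = 9
H = min(V, W) + 1  [with V=5, W=9]  = 6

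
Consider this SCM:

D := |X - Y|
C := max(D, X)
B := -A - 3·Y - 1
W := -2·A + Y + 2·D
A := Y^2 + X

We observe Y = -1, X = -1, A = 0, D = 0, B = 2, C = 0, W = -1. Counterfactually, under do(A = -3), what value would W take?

5

The intervention breaks the incoming arrows to A: A := Y^2 + X no longer applies, and A = -3.
D = |X - Y|  [with X=-1, Y=-1]  = 0
W = -2·A + Y + 2·D  [with A=-3, Y=-1, D=0]  = 5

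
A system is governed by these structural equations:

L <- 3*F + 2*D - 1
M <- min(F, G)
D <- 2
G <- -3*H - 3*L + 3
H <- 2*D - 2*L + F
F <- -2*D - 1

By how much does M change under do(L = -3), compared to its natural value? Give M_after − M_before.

25

The intervention breaks the incoming arrows to L: L <- 3*F + 2*D - 1 no longer applies, and L = -3.
F = -2*D - 1  [with D=2]  = -5
H = 2*D - 2*L + F  [with D=2, L=-3, F=-5]  = 5
G = -3*H - 3*L + 3  [with H=5, L=-3]  = -3
M = min(F, G)  [with F=-5, G=-3]  = -5
Without intervention: F = -2*D - 1  [with D=2]  = -5; L = 3*F + 2*D - 1  [with F=-5, D=2]  = -12; H = 2*D - 2*L + F  [with D=2, L=-12, F=-5]  = 23; G = -3*H - 3*L + 3  [with H=23, L=-12]  = -30; M = min(F, G)  [with F=-5, G=-30]  = -30.
Change = -5 − (-30) = 25.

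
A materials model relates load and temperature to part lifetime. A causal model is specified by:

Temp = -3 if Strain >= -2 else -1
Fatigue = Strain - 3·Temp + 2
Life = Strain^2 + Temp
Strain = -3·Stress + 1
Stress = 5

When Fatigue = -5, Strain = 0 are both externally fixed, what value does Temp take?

-3

Setting Fatigue = -5, Strain = 0 by intervention discards those variables' equations.
Temp = -3 if Strain >= -2 else -1  [with Strain=0]  = -3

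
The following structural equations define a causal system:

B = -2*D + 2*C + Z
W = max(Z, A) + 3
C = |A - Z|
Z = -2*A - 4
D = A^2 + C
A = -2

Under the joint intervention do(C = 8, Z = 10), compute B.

Setting C = 8, Z = 10 by intervention discards those variables' equations.
D = A^2 + C  [with A=-2, C=8]  = 12
B = -2*D + 2*C + Z  [with D=12, C=8, Z=10]  = 2

2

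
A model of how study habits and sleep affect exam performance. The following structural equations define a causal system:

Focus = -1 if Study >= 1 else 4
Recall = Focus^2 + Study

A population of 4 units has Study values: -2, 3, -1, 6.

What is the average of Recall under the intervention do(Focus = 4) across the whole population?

17.5

The intervention sets Focus=4 in all 4 units regardless of Study. Recomputing Recall per unit gives 14, 19, 15, 22; average 17.5.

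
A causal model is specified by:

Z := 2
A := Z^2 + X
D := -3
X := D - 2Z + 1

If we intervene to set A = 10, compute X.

-6

Under do(A=10), the mechanism A := Z^2 + X is discarded; A is fixed at 10.
Since X is not a descendant of the intervened variable, it is unaffected.
X = D - 2Z + 1  [with D=-3, Z=2]  = -6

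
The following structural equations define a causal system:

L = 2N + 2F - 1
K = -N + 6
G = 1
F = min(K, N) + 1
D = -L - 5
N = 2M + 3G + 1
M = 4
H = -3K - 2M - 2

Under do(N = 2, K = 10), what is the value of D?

Under do(N = 2, K = 10), each intervened variable's structural equation is replaced by its fixed value.
F = min(K, N) + 1  [with K=10, N=2]  = 3
L = 2N + 2F - 1  [with N=2, F=3]  = 9
D = -L - 5  [with L=9]  = -14

-14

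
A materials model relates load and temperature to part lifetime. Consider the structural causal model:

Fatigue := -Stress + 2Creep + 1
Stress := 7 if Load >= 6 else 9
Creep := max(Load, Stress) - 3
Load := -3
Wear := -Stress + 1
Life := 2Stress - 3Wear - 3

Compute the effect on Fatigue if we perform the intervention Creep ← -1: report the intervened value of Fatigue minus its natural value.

do(Creep=-1) replaces the equation Creep := max(Load, Stress) - 3 with the constant Creep = -1.
Stress = 7 if Load >= 6 else 9  [with Load=-3]  = 9
Fatigue = -Stress + 2Creep + 1  [with Stress=9, Creep=-1]  = -10
Without intervention: Stress = 7 if Load >= 6 else 9  [with Load=-3]  = 9; Creep = max(Load, Stress) - 3  [with Load=-3, Stress=9]  = 6; Fatigue = -Stress + 2Creep + 1  [with Stress=9, Creep=6]  = 4.
Change = -10 − 4 = -14.

-14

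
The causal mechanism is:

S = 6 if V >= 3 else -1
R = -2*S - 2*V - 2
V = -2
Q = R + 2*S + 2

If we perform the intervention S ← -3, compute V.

-2

Under do(S=-3), the mechanism S = 6 if V >= 3 else -1 is discarded; S is fixed at -3.
V is not downstream of the intervention, so its value is determined by the original equations.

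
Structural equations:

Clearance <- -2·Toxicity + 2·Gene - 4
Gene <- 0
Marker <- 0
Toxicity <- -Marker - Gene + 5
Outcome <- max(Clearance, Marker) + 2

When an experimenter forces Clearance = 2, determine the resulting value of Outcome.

4

Intervening sets Clearance = 2 and removes its equation (Clearance <- -2·Toxicity + 2·Gene - 4).
Outcome = max(Clearance, Marker) + 2  [with Clearance=2, Marker=0]  = 4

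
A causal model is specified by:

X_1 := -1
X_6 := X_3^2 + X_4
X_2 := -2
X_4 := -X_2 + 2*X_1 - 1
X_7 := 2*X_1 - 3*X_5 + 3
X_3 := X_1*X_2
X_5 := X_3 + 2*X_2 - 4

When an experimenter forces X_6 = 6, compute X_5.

-6

do(X_6=6) replaces the equation X_6 := X_3^2 + X_4 with the constant X_6 = 6.
Since X_5 is not a descendant of the intervened variable, it is unaffected.
X_3 = X_1*X_2  [with X_1=-1, X_2=-2]  = 2
X_5 = X_3 + 2*X_2 - 4  [with X_3=2, X_2=-2]  = -6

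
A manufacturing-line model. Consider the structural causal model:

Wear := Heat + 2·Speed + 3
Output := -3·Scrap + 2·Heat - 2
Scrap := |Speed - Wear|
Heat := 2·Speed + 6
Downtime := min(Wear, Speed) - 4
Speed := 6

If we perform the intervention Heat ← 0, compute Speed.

Under do(Heat=0), the mechanism Heat := 2·Speed + 6 is discarded; Heat is fixed at 0.
Speed is not downstream of the intervention, so its value is determined by the original equations.

6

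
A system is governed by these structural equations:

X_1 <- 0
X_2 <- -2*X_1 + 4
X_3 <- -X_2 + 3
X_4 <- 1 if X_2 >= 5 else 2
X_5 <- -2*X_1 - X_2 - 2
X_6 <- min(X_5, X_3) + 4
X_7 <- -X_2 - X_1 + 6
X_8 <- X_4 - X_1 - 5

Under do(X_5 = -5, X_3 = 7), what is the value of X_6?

The joint intervention fixes X_5 = -5, X_3 = 7, removing each variable's own equation.
X_6 = min(X_5, X_3) + 4  [with X_5=-5, X_3=7]  = -1

-1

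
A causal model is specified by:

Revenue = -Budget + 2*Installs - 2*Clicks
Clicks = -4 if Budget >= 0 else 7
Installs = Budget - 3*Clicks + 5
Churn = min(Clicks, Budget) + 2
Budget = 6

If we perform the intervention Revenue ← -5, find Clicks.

-4

Under do(Revenue=-5), the mechanism Revenue = -Budget + 2*Installs - 2*Clicks is discarded; Revenue is fixed at -5.
No directed path runs from Revenue to Clicks, so Clicks keeps its natural value.
Clicks = -4 if Budget >= 0 else 7  [with Budget=6]  = -4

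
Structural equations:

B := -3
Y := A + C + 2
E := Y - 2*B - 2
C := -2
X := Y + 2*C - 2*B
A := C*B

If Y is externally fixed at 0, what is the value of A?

6

Under do(Y=0), the mechanism Y := A + C + 2 is discarded; Y is fixed at 0.
Since A is not a descendant of the intervened variable, it is unaffected.
A = C*B  [with C=-2, B=-3]  = 6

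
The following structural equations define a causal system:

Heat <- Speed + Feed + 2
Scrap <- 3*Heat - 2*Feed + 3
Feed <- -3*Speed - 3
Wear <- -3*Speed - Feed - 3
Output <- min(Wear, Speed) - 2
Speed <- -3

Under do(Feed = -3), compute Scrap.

do(Feed=-3) replaces the equation Feed <- -3*Speed - 3 with the constant Feed = -3.
Heat = Speed + Feed + 2  [with Speed=-3, Feed=-3]  = -4
Scrap = 3*Heat - 2*Feed + 3  [with Heat=-4, Feed=-3]  = -3

-3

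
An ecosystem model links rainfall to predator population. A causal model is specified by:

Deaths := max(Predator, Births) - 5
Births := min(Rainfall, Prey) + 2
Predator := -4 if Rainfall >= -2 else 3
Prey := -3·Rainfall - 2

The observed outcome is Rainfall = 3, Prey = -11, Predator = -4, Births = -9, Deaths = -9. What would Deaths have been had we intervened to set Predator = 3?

do(Predator=3) replaces the equation Predator := -4 if Rainfall >= -2 else 3 with the constant Predator = 3.
Prey = -3·Rainfall - 2  [with Rainfall=3]  = -11
Births = min(Rainfall, Prey) + 2  [with Rainfall=3, Prey=-11]  = -9
Deaths = max(Predator, Births) - 5  [with Predator=3, Births=-9]  = -2

-2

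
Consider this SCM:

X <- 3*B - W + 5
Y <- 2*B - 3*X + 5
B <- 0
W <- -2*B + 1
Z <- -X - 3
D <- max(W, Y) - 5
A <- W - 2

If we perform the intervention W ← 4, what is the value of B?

Under do(W=4), the mechanism W <- -2*B + 1 is discarded; W is fixed at 4.
B is not downstream of the intervention, so its value is determined by the original equations.

0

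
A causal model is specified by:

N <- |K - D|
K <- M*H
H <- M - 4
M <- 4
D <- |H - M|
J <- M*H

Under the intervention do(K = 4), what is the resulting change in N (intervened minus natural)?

Under do(K=4), the mechanism K <- M*H is discarded; K is fixed at 4.
H = M - 4  [with M=4]  = 0
D = |H - M|  [with H=0, M=4]  = 4
N = |K - D|  [with K=4, D=4]  = 0
Without intervention: H = M - 4  [with M=4]  = 0; D = |H - M|  [with H=0, M=4]  = 4; K = M*H  [with M=4, H=0]  = 0; N = |K - D|  [with K=0, D=4]  = 4.
Change = 0 − 4 = -4.

-4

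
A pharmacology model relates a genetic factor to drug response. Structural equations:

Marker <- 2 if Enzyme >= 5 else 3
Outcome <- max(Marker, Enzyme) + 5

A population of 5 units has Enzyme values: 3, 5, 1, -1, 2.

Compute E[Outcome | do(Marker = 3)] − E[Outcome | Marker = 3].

do(Marker=3) breaks Marker's dependence on Enzyme. With Marker=3 fixed, Outcome across the units is 8, 10, 8, 8, 8, mean 8.4.
Observing Marker=3 restricts to units where Marker's equation naturally yields 3: Enzyme ∈ {3, 1, -1, 2}. In that subpopulation Outcome = 8, 8, 8, 8, mean 8.
Difference = 8.4 − 8 = 0.4.

0.4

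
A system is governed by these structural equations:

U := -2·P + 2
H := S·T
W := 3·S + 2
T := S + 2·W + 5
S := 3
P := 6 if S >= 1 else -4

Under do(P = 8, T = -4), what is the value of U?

The joint intervention fixes P = 8, T = -4, removing each variable's own equation.
U = -2·P + 2  [with P=8]  = -14

-14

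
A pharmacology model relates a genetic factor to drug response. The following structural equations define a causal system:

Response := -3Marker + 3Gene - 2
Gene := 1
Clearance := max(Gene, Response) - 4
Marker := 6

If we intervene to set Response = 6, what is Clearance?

2

The intervention breaks the incoming arrows to Response: Response := -3Marker + 3Gene - 2 no longer applies, and Response = 6.
Clearance = max(Gene, Response) - 4  [with Gene=1, Response=6]  = 2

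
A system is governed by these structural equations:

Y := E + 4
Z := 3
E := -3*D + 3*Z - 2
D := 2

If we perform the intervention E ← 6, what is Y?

10

The intervention breaks the incoming arrows to E: E := -3*D + 3*Z - 2 no longer applies, and E = 6.
Y = E + 4  [with E=6]  = 10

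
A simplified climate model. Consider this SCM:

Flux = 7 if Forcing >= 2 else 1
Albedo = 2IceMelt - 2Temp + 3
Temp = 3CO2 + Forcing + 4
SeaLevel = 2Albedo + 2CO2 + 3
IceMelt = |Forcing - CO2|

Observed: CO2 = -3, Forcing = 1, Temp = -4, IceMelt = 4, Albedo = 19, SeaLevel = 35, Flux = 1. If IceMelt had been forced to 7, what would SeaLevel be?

Under do(IceMelt=7), the mechanism IceMelt = |Forcing - CO2| is discarded; IceMelt is fixed at 7.
Temp = 3CO2 + Forcing + 4  [with CO2=-3, Forcing=1]  = -4
Albedo = 2IceMelt - 2Temp + 3  [with IceMelt=7, Temp=-4]  = 25
SeaLevel = 2Albedo + 2CO2 + 3  [with Albedo=25, CO2=-3]  = 47

47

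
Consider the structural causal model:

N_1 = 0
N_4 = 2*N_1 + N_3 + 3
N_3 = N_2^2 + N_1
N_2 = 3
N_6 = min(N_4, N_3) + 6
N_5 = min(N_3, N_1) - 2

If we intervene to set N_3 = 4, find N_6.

10

The intervention breaks the incoming arrows to N_3: N_3 = N_2^2 + N_1 no longer applies, and N_3 = 4.
N_4 = 2*N_1 + N_3 + 3  [with N_1=0, N_3=4]  = 7
N_6 = min(N_4, N_3) + 6  [with N_4=7, N_3=4]  = 10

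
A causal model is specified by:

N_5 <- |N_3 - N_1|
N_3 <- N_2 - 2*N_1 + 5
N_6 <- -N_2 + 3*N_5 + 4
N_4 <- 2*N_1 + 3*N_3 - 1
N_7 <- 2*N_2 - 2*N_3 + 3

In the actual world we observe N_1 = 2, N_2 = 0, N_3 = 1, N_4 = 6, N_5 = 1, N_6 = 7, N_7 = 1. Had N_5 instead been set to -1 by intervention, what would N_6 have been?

1

The intervention breaks the incoming arrows to N_5: N_5 <- |N_3 - N_1| no longer applies, and N_5 = -1.
N_6 = -N_2 + 3*N_5 + 4  [with N_2=0, N_5=-1]  = 1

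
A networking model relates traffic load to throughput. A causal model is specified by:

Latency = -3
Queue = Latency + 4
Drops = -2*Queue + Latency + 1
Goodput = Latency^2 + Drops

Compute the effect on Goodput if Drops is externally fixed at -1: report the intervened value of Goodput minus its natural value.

The intervention breaks the incoming arrows to Drops: Drops = -2*Queue + Latency + 1 no longer applies, and Drops = -1.
Goodput = Latency^2 + Drops  [with Latency=-3, Drops=-1]  = 8
Without intervention: Queue = Latency + 4  [with Latency=-3]  = 1; Drops = -2*Queue + Latency + 1  [with Queue=1, Latency=-3]  = -4; Goodput = Latency^2 + Drops  [with Latency=-3, Drops=-4]  = 5.
Change = 8 − 5 = 3.

3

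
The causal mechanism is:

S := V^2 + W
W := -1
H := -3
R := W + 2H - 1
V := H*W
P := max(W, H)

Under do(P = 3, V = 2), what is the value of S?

3

The joint intervention fixes P = 3, V = 2, removing each variable's own equation.
S = V^2 + W  [with V=2, W=-1]  = 3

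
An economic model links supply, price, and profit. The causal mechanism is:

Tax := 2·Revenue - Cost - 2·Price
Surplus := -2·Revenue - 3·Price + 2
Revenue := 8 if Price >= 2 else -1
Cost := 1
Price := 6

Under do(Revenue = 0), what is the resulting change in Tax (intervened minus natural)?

The intervention breaks the incoming arrows to Revenue: Revenue := 8 if Price >= 2 else -1 no longer applies, and Revenue = 0.
Tax = 2·Revenue - Cost - 2·Price  [with Revenue=0, Cost=1, Price=6]  = -13
Without intervention: Revenue = 8 if Price >= 2 else -1  [with Price=6]  = 8; Tax = 2·Revenue - Cost - 2·Price  [with Revenue=8, Cost=1, Price=6]  = 3.
Change = -13 − 3 = -16.

-16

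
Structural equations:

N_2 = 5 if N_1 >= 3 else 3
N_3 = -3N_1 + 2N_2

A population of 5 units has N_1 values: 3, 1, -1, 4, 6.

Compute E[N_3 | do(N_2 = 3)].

Under do(N_2=3), N_2's equation is replaced by N_2=3 for every unit. Per-unit N_3: -3, 3, 9, -6, -12. Mean = -1.8.

-1.8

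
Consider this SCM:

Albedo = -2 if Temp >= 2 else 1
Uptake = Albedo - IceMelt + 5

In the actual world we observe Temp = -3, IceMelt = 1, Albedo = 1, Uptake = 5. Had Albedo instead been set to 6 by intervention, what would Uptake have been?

10

The intervention breaks the incoming arrows to Albedo: Albedo = -2 if Temp >= 2 else 1 no longer applies, and Albedo = 6.
Uptake = Albedo - IceMelt + 5  [with Albedo=6, IceMelt=1]  = 10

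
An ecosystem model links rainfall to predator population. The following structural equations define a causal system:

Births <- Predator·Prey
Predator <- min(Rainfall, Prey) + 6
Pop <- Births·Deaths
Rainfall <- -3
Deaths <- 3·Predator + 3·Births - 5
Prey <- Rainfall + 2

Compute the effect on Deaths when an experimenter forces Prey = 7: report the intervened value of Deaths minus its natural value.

do(Prey=7) replaces the equation Prey <- Rainfall + 2 with the constant Prey = 7.
Predator = min(Rainfall, Prey) + 6  [with Rainfall=-3, Prey=7]  = 3
Births = Predator·Prey  [with Predator=3, Prey=7]  = 21
Deaths = 3·Predator + 3·Births - 5  [with Predator=3, Births=21]  = 67
Without intervention: Prey = Rainfall + 2  [with Rainfall=-3]  = -1; Predator = min(Rainfall, Prey) + 6  [with Rainfall=-3, Prey=-1]  = 3; Births = Predator·Prey  [with Predator=3, Prey=-1]  = -3; Deaths = 3·Predator + 3·Births - 5  [with Predator=3, Births=-3]  = -5.
Change = 67 − (-5) = 72.

72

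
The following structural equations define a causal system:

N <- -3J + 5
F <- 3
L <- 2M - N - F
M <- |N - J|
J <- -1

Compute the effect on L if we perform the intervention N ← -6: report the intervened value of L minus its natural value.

6

do(N=-6) replaces the equation N <- -3J + 5 with the constant N = -6.
M = |N - J|  [with N=-6, J=-1]  = 5
L = 2M - N - F  [with M=5, N=-6, F=3]  = 13
Without intervention: N = -3J + 5  [with J=-1]  = 8; M = |N - J|  [with N=8, J=-1]  = 9; L = 2M - N - F  [with M=9, N=8, F=3]  = 7.
Change = 13 − 7 = 6.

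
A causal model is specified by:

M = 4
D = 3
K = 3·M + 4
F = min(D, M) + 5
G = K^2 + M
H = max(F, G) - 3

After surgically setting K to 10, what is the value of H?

101

The intervention breaks the incoming arrows to K: K = 3·M + 4 no longer applies, and K = 10.
F = min(D, M) + 5  [with D=3, M=4]  = 8
G = K^2 + M  [with K=10, M=4]  = 104
H = max(F, G) - 3  [with F=8, G=104]  = 101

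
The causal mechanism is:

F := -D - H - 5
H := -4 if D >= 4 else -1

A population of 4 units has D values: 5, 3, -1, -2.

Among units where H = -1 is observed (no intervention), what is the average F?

Observing H=-1 restricts to units where H's equation naturally yields -1: D ∈ {3, -1, -2}. In that subpopulation F = -7, -3, -2, mean -4.

-4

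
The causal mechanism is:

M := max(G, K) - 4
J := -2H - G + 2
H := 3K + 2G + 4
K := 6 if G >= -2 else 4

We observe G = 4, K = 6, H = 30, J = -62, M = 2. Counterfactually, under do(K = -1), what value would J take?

Under do(K=-1), the mechanism K := 6 if G >= -2 else 4 is discarded; K is fixed at -1.
H = 3K + 2G + 4  [with K=-1, G=4]  = 9
J = -2H - G + 2  [with H=9, G=4]  = -20

-20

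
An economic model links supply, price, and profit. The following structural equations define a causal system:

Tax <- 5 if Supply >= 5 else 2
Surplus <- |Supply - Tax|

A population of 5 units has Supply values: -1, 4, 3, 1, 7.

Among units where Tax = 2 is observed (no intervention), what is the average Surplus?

Observing Tax=2 restricts to units where Tax's equation naturally yields 2: Supply ∈ {-1, 4, 3, 1}. In that subpopulation Surplus = 3, 2, 1, 1, mean 1.75.

1.75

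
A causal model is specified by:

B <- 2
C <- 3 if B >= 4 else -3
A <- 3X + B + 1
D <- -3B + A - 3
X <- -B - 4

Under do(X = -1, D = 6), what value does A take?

Under do(X = -1, D = 6), each intervened variable's structural equation is replaced by its fixed value.
A = 3X + B + 1  [with X=-1, B=2]  = 0

0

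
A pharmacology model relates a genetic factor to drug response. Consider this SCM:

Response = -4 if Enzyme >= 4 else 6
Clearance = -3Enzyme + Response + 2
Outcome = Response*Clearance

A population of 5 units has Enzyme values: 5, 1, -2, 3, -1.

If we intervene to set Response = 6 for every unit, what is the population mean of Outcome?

26.4

Under do(Response=6), Response's equation is replaced by Response=6 for every unit. Per-unit Outcome: -42, 30, 84, -6, 66. Mean = 26.4.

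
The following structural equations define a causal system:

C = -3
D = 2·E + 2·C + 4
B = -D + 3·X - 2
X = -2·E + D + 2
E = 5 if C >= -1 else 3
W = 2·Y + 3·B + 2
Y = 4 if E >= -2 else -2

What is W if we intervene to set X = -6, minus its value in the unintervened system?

The intervention breaks the incoming arrows to X: X = -2·E + D + 2 no longer applies, and X = -6.
E = 5 if C >= -1 else 3  [with C=-3]  = 3
D = 2·E + 2·C + 4  [with E=3, C=-3]  = 4
Y = 4 if E >= -2 else -2  [with E=3]  = 4
B = -D + 3·X - 2  [with D=4, X=-6]  = -24
W = 2·Y + 3·B + 2  [with Y=4, B=-24]  = -62
Without intervention: E = 5 if C >= -1 else 3  [with C=-3]  = 3; D = 2·E + 2·C + 4  [with E=3, C=-3]  = 4; X = -2·E + D + 2  [with E=3, D=4]  = 0; Y = 4 if E >= -2 else -2  [with E=3]  = 4; B = -D + 3·X - 2  [with D=4, X=0]  = -6; W = 2·Y + 3·B + 2  [with Y=4, B=-6]  = -8.
Change = -62 − (-8) = -54.

-54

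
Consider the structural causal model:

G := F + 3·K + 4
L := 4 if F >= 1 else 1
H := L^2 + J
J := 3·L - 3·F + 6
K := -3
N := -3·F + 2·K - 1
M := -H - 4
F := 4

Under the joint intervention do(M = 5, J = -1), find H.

15

Setting M = 5, J = -1 by intervention discards those variables' equations.
L = 4 if F >= 1 else 1  [with F=4]  = 4
H = L^2 + J  [with L=4, J=-1]  = 15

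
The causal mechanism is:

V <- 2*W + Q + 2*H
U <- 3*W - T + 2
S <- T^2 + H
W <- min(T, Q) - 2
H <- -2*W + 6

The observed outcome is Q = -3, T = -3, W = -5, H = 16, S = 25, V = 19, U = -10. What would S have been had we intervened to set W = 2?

11

do(W=2) replaces the equation W <- min(T, Q) - 2 with the constant W = 2.
H = -2*W + 6  [with W=2]  = 2
S = T^2 + H  [with T=-3, H=2]  = 11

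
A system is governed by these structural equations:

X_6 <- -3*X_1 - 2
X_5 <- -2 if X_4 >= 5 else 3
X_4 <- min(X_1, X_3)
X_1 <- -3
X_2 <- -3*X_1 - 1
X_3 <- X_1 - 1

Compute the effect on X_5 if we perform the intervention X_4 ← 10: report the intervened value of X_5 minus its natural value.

Intervening sets X_4 = 10 and removes its equation (X_4 <- min(X_1, X_3)).
X_5 = -2 if X_4 >= 5 else 3  [with X_4=10]  = -2
Without intervention: X_3 = X_1 - 1  [with X_1=-3]  = -4; X_4 = min(X_1, X_3)  [with X_1=-3, X_3=-4]  = -4; X_5 = -2 if X_4 >= 5 else 3  [with X_4=-4]  = 3.
Change = -2 − 3 = -5.

-5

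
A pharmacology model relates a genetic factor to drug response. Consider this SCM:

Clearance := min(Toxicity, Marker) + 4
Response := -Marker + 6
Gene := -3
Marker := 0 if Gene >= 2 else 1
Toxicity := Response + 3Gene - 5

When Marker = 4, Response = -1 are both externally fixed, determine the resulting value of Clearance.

Under do(Marker = 4, Response = -1), each intervened variable's structural equation is replaced by its fixed value.
Toxicity = Response + 3Gene - 5  [with Response=-1, Gene=-3]  = -15
Clearance = min(Toxicity, Marker) + 4  [with Toxicity=-15, Marker=4]  = -11

-11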